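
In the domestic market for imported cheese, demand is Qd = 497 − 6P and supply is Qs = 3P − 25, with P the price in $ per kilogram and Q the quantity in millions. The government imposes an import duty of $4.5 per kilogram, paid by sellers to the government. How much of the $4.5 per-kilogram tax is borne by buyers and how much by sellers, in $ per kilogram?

Buyers bear $1.5 per kilogram; sellers bear $3 per kilogram.

Without the tax, 497 − 6P = 3P − 25 gives 9P = 522, so P* = $58 and Q* = 149.
With the tax collected from sellers, supply shifts: Qs = 3(P − 4.5) − 25.
Solving gives Q = 140 with buyers paying $59.5 and sellers receiving $55 (the $4.5 wedge).
Burden on buyers: $1.5; on sellers: $3. (They sum to $4.5.)
The less price-elastic side of the market bears the larger share of a per-unit tax.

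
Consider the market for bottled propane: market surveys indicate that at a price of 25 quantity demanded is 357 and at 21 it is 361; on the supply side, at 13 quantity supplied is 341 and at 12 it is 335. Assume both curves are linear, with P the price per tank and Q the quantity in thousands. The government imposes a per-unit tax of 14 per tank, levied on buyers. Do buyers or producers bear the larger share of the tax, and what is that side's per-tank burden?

Buyers bear the larger share: 12 per tank.

Demand slope: (361 − 357)/(21 − 25) = -1, so Qd = 382 − P.
Supply slope: (335 − 341)/(12 − 13) = 6, so Qs = 6P + 263.
Before the tax: set 382 − P = 6P + 263 → P* = 17, Q* = 365.
With the tax collected from buyers, demand (in seller-price terms) shifts: Qd = 382 − (P + 14).
Solving gives Q = 353 with buyers paying 29 and producers receiving 15 (the 14 wedge).
Per-tank burden: buyers 12, producers 2.
Buyers take the larger share because demand is less price-elastic here (demand slope 1 vs supply slope 6).
The less price-elastic side of the market bears the larger share of a per-unit tax.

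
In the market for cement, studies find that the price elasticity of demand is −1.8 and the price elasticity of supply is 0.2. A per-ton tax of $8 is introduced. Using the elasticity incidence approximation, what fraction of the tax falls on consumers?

Incidence ratio: consumers' share ≈ εs / (εs + |εd|) = 0.2 / (0.2 + 1.8) = 0.1.
Supply is the less elastic side, so consumers bear the smaller share.

Consumers' share ≈ 0.1.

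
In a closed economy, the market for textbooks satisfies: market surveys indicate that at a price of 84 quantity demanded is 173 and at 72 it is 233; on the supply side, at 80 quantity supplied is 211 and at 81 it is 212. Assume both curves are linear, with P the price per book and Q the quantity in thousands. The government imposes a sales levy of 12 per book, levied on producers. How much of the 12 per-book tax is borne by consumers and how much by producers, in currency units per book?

Demand slope: (233 − 173)/(72 − 84) = -5, so Qd = 593 − 5P.
Supply slope: (212 − 211)/(81 − 80) = 1, so Qs = P + 131.
Without the tax, 593 − 5P = P + 131 gives 6P = 462, so P* = 77 and Q* = 208.
With the tax collected from producers, supply shifts: Qs = (P − 12) + 131.
New equilibrium: consumers pay 79, producers receive 67, Q = 198. (Wedge: Pb − Ps = 12.)
Burden on consumers: 2; on producers: 10. (They sum to 12.)

Consumers bear 2 per book; producers bear 10 per book.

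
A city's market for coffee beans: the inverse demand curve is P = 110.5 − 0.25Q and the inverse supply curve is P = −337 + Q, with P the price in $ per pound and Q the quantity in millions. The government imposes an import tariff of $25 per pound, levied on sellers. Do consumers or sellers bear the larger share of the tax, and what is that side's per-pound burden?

Sellers bear the larger share: $20 per pound.

Rewrite in direct form: Qd = 442 − 4P and Qs = P + 337.
Before the tax: set 442 − 4P = P + 337 → P* = $21, Q* = 358.
With the tax collected from sellers, supply shifts: Qs = (P − 25) + 337.
Solving gives Q = 338 with consumers paying $26 and sellers receiving $1 (the $25 wedge).
Per-pound burden: consumers $5, sellers $20.
Sellers take the larger share because supply is less price-elastic here (demand slope 4 vs supply slope 1).
The less price-elastic side of the market bears the larger share of a per-unit tax.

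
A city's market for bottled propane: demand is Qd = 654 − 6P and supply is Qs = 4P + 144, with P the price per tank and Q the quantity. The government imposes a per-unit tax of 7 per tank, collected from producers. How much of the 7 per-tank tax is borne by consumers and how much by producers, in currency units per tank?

Consumers bear 2.8 per tank; producers bear 4.2 per tank.

Without the tax, 654 − 6P = 4P + 144 gives 10P = 510, so P* = 51 and Q* = 348.
With the tax collected from producers, supply shifts: Qs = 4(P − 7) + 144.
New equilibrium: consumers pay 53.8, producers receive 46.8, Q = 331.2. (Wedge: Pb − Ps = 7.)
Burden on consumers: 2.8; on producers: 4.2. (They sum to 7.)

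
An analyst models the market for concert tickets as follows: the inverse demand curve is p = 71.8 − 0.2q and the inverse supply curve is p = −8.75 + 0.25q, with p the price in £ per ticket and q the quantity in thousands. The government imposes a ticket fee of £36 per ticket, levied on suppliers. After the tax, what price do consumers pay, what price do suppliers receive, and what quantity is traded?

Inverting to q(p) form: qd = 359 − 5p; qs = 4p + 35.
Before the tax: set 359 − 5p = 4p + 35 → p* = £36, q* = 179.
With the tax collected from suppliers, supply shifts: qs = 4(p − 36) + 35.
Solving gives q = 99 with consumers paying £52 and suppliers receiving £16 (the £36 wedge).

Consumers pay £52; suppliers receive £16; quantity = 99.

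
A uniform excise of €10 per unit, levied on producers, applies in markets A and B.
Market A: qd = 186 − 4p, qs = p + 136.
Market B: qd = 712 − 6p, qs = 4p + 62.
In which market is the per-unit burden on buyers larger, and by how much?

Market B, by €2.

Market A: pre-tax p* = €10, q* = 146; post-tax q = 138; per-unit burden on buyers = €2.
Market B: pre-tax p* = €65, q* = 322; post-tax q = 298; per-unit burden on buyers = €4.
Difference: €2 vs €4 → market B is larger by €2.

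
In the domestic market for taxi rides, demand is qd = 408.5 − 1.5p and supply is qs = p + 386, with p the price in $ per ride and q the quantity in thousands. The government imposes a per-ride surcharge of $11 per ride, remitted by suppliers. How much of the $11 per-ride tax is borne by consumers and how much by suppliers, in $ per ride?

Consumers bear $4.4 per ride; suppliers bear $6.6 per ride.

Before the tax: set 408.5 − 1.5p = p + 386 → p* = $9, q* = 395.
With the tax collected from suppliers, supply shifts: qs = (p − 11) + 386.
New equilibrium: consumers pay $13.4, suppliers receive $2.4, q = 388.4. (Wedge: pb − ps = 11.)
Burden on consumers: $4.4; on suppliers: $6.6. (They sum to $11.)
The less price-elastic side of the market bears the larger share of a per-unit tax.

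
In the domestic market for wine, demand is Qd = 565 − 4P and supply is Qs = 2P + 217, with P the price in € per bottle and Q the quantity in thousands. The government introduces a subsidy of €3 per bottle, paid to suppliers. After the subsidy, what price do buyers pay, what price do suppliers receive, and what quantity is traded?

Before the subsidy: set 565 − 4P = 2P + 217 → P* = €58, Q* = 333.
With a per-unit subsidy paid to suppliers, each receives P + 3 per unit sold, so supply becomes Qs = 2(P + 3) + 217.
Solving gives Q = 337 with buyers paying €57 and suppliers receiving €60 (the €3 wedge).

Buyers pay €57; suppliers receive €60; quantity = 337.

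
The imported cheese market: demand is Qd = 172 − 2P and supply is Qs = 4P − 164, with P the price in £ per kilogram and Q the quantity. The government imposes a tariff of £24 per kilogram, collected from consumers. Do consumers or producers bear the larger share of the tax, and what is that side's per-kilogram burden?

Consumers bear the larger share: £16 per kilogram.

Before the tax: set 172 − 2P = 4P − 164 → P* = £56, Q* = 60.
With the tax collected from consumers, demand (in seller-price terms) shifts: Qd = 172 − 2(P + 24).
Solving gives Q = 28 with consumers paying £72 and producers receiving £48 (the £24 wedge).
Per-kilogram burden: consumers £16, producers £8.
Consumers take the larger share because demand is less price-elastic here (demand slope 2 vs supply slope 4).
The less price-elastic side of the market bears the larger share of a per-unit tax.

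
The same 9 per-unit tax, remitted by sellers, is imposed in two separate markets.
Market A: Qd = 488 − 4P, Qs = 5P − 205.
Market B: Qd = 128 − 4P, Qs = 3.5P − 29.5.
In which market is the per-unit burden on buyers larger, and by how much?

Market A: pre-tax P* = 77, Q* = 180; post-tax Q = 160; per-unit burden on buyers = 5.
Market B: pre-tax P* = 21, Q* = 44; post-tax Q = 27.2; per-unit burden on buyers = 4.2.
Difference: 5 vs 4.2 → market A is larger by 0.8.

Market A, by 0.8.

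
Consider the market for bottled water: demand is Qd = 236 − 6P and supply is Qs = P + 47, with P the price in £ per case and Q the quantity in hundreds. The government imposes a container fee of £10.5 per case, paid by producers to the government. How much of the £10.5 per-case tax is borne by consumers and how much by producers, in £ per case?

Consumers bear £1.5 per case; producers bear £9 per case.

Before the tax: set 236 − 6P = P + 47 → P* = £27, Q* = 74.
With the tax collected from producers, supply shifts: Qs = (P − 10.5) + 47.
New equilibrium: consumers pay £28.5, producers receive £18, Q = 65. (Wedge: Pb − Ps = 10.5.)
Burden on consumers: £1.5; on producers: £9. (They sum to £10.5.)
The less price-elastic side of the market bears the larger share of a per-unit tax.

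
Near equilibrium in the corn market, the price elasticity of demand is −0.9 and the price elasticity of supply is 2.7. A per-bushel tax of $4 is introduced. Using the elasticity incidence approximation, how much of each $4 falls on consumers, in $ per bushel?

Incidence ratio: consumers' share ≈ εs / (εs + |εd|) = 2.7 / (2.7 + 0.9) = 0.75.
So consumers bear ≈ 0.75 × $4 = $3; producers bear $1.

Consumers bear ≈ $3 per bushel.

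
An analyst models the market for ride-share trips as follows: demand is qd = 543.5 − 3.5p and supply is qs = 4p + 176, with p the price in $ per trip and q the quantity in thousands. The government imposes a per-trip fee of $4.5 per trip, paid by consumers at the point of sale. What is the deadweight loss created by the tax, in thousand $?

Before the tax: set 543.5 − 3.5p = 4p + 176 → p* = $49, q* = 372.
With the tax collected from consumers, demand (in seller-price terms) shifts: qd = 543.5 − 3.5(p + 4.5).
Solving gives q = 363.6 with consumers paying $51.4 and sellers receiving $46.9 (the $4.5 wedge).
Quantity falls by |ΔQ| = |372 − 363.6| = 8.4.
DWL = ½ · t · |ΔQ| = ½ · 4.5 · 8.4 = $18.9.

Deadweight loss = $18.9 thousand.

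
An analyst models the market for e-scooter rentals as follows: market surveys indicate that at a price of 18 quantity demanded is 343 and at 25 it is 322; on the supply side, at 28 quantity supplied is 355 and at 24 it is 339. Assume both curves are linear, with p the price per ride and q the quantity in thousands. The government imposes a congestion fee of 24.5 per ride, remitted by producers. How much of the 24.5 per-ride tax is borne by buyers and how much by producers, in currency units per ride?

Buyers bear 14 per ride; producers bear 10.5 per ride.

Demand slope: (322 − 343)/(25 − 18) = -3, so qd = 397 − 3p.
Supply slope: (339 − 355)/(24 − 28) = 4, so qs = 4p + 243.
Before the tax: set 397 − 3p = 4p + 243 → p* = 22, q* = 331.
With the tax collected from producers, supply shifts: qs = 4(p − 24.5) + 243.
Solving gives q = 289 with buyers paying 36 and producers receiving 11.5 (the 24.5 wedge).
Burden on buyers: 14; on producers: 10.5. (They sum to 24.5.)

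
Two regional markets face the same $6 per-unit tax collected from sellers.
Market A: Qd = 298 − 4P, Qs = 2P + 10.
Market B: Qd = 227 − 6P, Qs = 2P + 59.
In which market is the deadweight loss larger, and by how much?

Market A: pre-tax P* = $48, Q* = 106; post-tax Q = 98; deadweight loss = $24.
Market B: pre-tax P* = $21, Q* = 101; post-tax Q = 92; deadweight loss = $27.
Difference: $24 vs $27 → market B is larger by $3.

Market B, by $3.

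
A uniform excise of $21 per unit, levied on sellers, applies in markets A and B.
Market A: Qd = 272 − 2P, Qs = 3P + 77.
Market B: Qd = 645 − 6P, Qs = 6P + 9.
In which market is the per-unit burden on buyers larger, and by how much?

Market A: pre-tax P* = $39, Q* = 194; post-tax Q = 168.8; per-unit burden on buyers = $12.6.
Market B: pre-tax P* = $53, Q* = 327; post-tax Q = 264; per-unit burden on buyers = $10.5.
Difference: $12.6 vs $10.5 → market A is larger by $2.1.

Market A, by $2.1.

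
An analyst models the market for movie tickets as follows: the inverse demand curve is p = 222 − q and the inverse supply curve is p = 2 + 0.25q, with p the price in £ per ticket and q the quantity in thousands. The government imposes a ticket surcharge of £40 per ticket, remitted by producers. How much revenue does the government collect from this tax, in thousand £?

Rewrite in direct form: qd = 222 − p and qs = 4p − 8.
Before the tax: set 222 − p = 4p − 8 → p* = £46, q* = 176.
With the tax collected from producers, supply shifts: qs = 4(p − 40) − 8.
New equilibrium: consumers pay £78, producers receive £38, q = 144. (Wedge: pb − ps = 40.)
Revenue = t · Q = 40 · 144 = £5760.

Tax revenue = £5760 thousand.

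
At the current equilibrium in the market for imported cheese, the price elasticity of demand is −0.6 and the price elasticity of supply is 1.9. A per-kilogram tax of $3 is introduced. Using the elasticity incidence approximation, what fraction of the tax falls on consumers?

Consumers' share ≈ 0.76.

Incidence ratio: consumers' share ≈ εs / (εs + |εd|) = 1.9 / (1.9 + 0.6) = 0.76.
Supply is the more elastic side, so consumers bear the larger share.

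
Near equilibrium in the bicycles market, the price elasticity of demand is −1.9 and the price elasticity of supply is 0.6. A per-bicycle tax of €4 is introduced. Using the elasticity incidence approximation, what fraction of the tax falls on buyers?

Buyers' share ≈ 0.24.

Incidence ratio: buyers' share ≈ εs / (εs + |εd|) = 0.6 / (0.6 + 1.9) = 0.24.
Supply is the less elastic side, so buyers bear the smaller share.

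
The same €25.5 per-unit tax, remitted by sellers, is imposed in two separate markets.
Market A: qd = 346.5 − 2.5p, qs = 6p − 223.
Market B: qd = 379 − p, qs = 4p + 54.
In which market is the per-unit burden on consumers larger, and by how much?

Market A: pre-tax p* = €67, q* = 179; post-tax q = 134; per-unit burden on consumers = €18.
Market B: pre-tax p* = €65, q* = 314; post-tax q = 293.6; per-unit burden on consumers = €20.4.
Difference: €18 vs €20.4 → market B is larger by €2.4.

Market B, by €2.4.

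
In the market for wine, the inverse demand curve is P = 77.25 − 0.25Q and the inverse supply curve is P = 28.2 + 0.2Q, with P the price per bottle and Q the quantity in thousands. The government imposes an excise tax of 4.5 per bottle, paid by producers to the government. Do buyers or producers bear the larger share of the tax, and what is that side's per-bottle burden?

Rewrite in direct form: Qd = 309 − 4P and Qs = 5P − 141.
Without the tax, 309 − 4P = 5P − 141 gives 9P = 450, so P* = 50 and Q* = 109.
With the tax collected from producers, supply shifts: Qs = 5(P − 4.5) − 141.
New equilibrium: buyers pay 52.5, producers receive 48, Q = 99. (Wedge: Pb − Ps = 4.5.)
Per-bottle burden: buyers 2.5, producers 2.
Buyers take the larger share because demand is less price-elastic here (demand slope 4 vs supply slope 5).

Buyers bear the larger share: 2.5 per bottle.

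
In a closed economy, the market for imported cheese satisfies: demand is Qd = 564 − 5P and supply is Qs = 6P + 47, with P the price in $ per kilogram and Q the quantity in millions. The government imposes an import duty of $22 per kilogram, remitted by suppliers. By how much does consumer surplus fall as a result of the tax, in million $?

Without the tax, 564 − 5P = 6P + 47 gives 11P = 517, so P* = $47 and Q* = 329.
With the tax collected from suppliers, supply shifts: Qs = 6(P − 22) + 47.
New equilibrium: buyers pay $59, suppliers receive $37, Q = 269. (Wedge: Pb − Ps = 22.)
ΔCS is the trapezoid between Q = 269 and Q = 329 of height $12: ½ · (329 + 269) · 12 = $3588.

Consumer surplus falls by $3588 million.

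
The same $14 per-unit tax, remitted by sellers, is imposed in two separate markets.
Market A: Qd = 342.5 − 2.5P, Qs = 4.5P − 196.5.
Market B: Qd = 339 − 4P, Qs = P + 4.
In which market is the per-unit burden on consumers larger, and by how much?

Market A, by $6.2.

Market A: pre-tax P* = $77, Q* = 150; post-tax Q = 127.5; per-unit burden on consumers = $9.
Market B: pre-tax P* = $67, Q* = 71; post-tax Q = 59.8; per-unit burden on consumers = $2.8.
Difference: $9 vs $2.8 → market A is larger by $6.2.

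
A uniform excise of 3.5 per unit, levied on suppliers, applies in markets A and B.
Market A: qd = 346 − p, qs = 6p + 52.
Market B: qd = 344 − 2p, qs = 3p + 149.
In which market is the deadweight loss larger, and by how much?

Market B, by 2.1.

Market A: pre-tax p* = 42, q* = 304; post-tax q = 301; deadweight loss = 5.25.
Market B: pre-tax p* = 39, q* = 266; post-tax q = 261.8; deadweight loss = 7.35.
Difference: 5.25 vs 7.35 → market B is larger by 2.1.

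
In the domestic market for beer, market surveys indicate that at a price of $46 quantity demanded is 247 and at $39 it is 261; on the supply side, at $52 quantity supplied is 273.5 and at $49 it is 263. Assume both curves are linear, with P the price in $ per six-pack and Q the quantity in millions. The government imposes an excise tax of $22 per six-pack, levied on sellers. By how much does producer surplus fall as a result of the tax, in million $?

Producer surplus falls by $1880 million.

Demand slope: (261 − 247)/(39 − 46) = -2, so Qd = 339 − 2P.
Supply slope: (263 − 273.5)/(49 − 52) = 3.5, so Qs = 3.5P + 91.5.
Without the tax, 339 − 2P = 3.5P + 91.5 gives 5.5P = 247.5, so P* = $45 and Q* = 249.
With the tax collected from sellers, supply shifts: Qs = 3.5(P − 22) + 91.5.
New equilibrium: buyers pay $59, sellers receive $37, Q = 221. (Wedge: Pb − Ps = 22.)
ΔPS is the trapezoid between Q = 221 and Q = 249 of height $8: ½ · (249 + 221) · 8 = $1880.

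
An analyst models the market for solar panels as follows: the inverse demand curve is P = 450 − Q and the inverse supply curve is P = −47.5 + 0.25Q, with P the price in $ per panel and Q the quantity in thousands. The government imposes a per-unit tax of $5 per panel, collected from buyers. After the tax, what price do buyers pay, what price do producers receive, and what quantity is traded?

Rewrite in direct form: Qd = 450 − P and Qs = 4P + 190.
Before the tax: set 450 − P = 4P + 190 → P* = $52, Q* = 398.
With the tax collected from buyers, demand (in seller-price terms) shifts: Qd = 450 − (P + 5).
New equilibrium: buyers pay $56, producers receive $51, Q = 394. (Wedge: Pb − Ps = 5.)
The less price-elastic side of the market bears the larger share of a per-unit tax.

Buyers pay $56; producers receive $51; quantity = 394.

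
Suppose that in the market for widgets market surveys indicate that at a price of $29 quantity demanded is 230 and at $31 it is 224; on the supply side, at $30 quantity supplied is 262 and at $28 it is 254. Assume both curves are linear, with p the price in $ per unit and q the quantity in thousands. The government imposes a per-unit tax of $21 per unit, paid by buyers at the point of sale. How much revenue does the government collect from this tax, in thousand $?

Demand slope: (224 − 230)/(31 − 29) = -3, so qd = 317 − 3p.
Supply slope: (254 − 262)/(28 − 30) = 4, so qs = 4p + 142.
Without the tax, 317 − 3p = 4p + 142 gives 7p = 175, so p* = $25 and q* = 242.
With the tax collected from buyers, demand (in seller-price terms) shifts: qd = 317 − 3(p + 21).
Solving gives q = 206 with buyers paying $37 and suppliers receiving $16 (the $21 wedge).
Revenue = t · Q = 21 · 206 = $4326.

Tax revenue = $4326 thousand.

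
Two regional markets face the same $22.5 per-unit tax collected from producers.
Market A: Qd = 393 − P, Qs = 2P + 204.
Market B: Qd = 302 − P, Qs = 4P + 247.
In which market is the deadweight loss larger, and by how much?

Market A: pre-tax P* = $63, Q* = 330; post-tax Q = 315; deadweight loss = $168.75.
Market B: pre-tax P* = $11, Q* = 291; post-tax Q = 273; deadweight loss = $202.5.
Difference: $168.75 vs $202.5 → market B is larger by $33.75.

Market B, by $33.75.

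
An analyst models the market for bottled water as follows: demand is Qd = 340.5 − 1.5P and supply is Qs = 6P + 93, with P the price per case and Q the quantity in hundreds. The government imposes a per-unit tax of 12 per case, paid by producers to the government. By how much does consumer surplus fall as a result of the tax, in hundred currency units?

Before the tax: set 340.5 − 1.5P = 6P + 93 → P* = 33, Q* = 291.
With the tax collected from producers, supply shifts: Qs = 6(P − 12) + 93.
New equilibrium: consumers pay 42.6, producers receive 30.6, Q = 276.6. (Wedge: Pb − Ps = 12.)
ΔCS is the trapezoid between Q = 276.6 and Q = 291 of height 9.6: ½ · (291 + 276.6) · 9.6 = 2724.48.

Consumer surplus falls by 2724.48 hundred.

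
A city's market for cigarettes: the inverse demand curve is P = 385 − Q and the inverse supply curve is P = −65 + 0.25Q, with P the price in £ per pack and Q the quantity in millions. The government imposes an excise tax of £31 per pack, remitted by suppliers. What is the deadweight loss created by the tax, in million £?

Deadweight loss = £384.4 million.

Rewrite in direct form: Qd = 385 − P and Qs = 4P + 260.
Before the tax: set 385 − P = 4P + 260 → P* = £25, Q* = 360.
With the tax collected from suppliers, supply shifts: Qs = 4(P − 31) + 260.
Solving gives Q = 335.2 with consumers paying £49.8 and suppliers receiving £18.8 (the £31 wedge).
Quantity falls by |ΔQ| = |360 − 335.2| = 24.8.
DWL = ½ · t · |ΔQ| = ½ · 31 · 24.8 = £384.4.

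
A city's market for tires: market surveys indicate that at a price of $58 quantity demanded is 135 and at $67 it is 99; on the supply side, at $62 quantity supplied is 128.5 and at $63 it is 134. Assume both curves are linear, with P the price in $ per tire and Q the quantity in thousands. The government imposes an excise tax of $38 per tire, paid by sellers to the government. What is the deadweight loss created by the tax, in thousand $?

Demand slope: (99 − 135)/(67 − 58) = -4, so Qd = 367 − 4P.
Supply slope: (134 − 128.5)/(63 − 62) = 5.5, so Qs = 5.5P − 212.5.
Without the tax, 367 − 4P = 5.5P − 212.5 gives 9.5P = 579.5, so P* = $61 and Q* = 123.
With the tax collected from sellers, supply shifts: Qs = 5.5(P − 38) − 212.5.
New equilibrium: buyers pay $83, sellers receive $45, Q = 35. (Wedge: Pb − Ps = 38.)
Quantity falls by |ΔQ| = |123 − 35| = 88.
DWL = ½ · t · |ΔQ| = ½ · 38 · 88 = $1672.

Deadweight loss = $1672 thousand.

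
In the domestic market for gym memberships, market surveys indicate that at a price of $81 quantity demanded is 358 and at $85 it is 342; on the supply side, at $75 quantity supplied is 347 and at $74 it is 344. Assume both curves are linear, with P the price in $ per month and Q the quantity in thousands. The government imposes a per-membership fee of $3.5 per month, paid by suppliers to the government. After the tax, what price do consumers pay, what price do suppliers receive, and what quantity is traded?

Consumers pay $81.5; suppliers receive $78; quantity = 356.

Demand slope: (342 − 358)/(85 − 81) = -4, so Qd = 682 − 4P.
Supply slope: (344 − 347)/(74 − 75) = 3, so Qs = 3P + 122.
Before the tax: set 682 − 4P = 3P + 122 → P* = $80, Q* = 362.
With the tax collected from suppliers, supply shifts: Qs = 3(P − 3.5) + 122.
Solving gives Q = 356 with consumers paying $81.5 and suppliers receiving $78 (the $3.5 wedge).
The less price-elastic side of the market bears the larger share of a per-unit tax.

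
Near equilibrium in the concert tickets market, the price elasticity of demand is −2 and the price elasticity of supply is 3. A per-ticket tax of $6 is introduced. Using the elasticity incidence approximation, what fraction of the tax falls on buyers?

Buyers' share ≈ 0.6.

Incidence ratio: buyers' share ≈ εs / (εs + |εd|) = 3 / (3 + 2) = 0.6.
Supply is the more elastic side, so buyers bear the larger share.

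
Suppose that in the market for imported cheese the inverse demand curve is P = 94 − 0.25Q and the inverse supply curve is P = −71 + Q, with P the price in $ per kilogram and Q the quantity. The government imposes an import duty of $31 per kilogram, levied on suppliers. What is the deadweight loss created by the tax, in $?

Deadweight loss = $384.4.

Rewrite in direct form: Qd = 376 − 4P and Qs = P + 71.
Before the tax: set 376 − 4P = P + 71 → P* = $61, Q* = 132.
With the tax collected from suppliers, supply shifts: Qs = (P − 31) + 71.
New equilibrium: consumers pay $67.2, suppliers receive $36.2, Q = 107.2. (Wedge: Pb − Ps = 31.)
Quantity falls by |ΔQ| = |132 − 107.2| = 24.8.
DWL = ½ · t · |ΔQ| = ½ · 31 · 24.8 = $384.4.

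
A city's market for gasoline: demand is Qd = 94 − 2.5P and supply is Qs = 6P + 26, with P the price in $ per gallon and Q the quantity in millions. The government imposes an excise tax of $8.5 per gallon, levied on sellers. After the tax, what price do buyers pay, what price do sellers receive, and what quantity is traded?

Before the tax: set 94 − 2.5P = 6P + 26 → P* = $8, Q* = 74.
With the tax collected from sellers, supply shifts: Qs = 6(P − 8.5) + 26.
New equilibrium: buyers pay $14, sellers receive $5.5, Q = 59. (Wedge: Pb − Ps = 8.5.)

Buyers pay $14; sellers receive $5.5; quantity = 59.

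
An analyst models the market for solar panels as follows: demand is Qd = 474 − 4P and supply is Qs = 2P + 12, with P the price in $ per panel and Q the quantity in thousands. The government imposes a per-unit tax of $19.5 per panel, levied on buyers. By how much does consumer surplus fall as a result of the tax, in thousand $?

Consumer surplus falls by $994.5 thousand.

Without the tax, 474 − 4P = 2P + 12 gives 6P = 462, so P* = $77 and Q* = 166.
With the tax collected from buyers, demand (in seller-price terms) shifts: Qd = 474 − 4(P + 19.5).
Solving gives Q = 140 with buyers paying $83.5 and sellers receiving $64 (the $19.5 wedge).
ΔCS is the trapezoid between Q = 140 and Q = 166 of height $6.5: ½ · (166 + 140) · 6.5 = $994.5.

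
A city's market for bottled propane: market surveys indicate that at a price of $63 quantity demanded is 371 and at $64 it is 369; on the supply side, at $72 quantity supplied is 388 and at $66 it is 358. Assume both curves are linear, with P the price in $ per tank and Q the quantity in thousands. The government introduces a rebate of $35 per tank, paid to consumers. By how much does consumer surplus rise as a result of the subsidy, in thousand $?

Demand slope: (369 − 371)/(64 − 63) = -2, so Qd = 497 − 2P.
Supply slope: (358 − 388)/(66 − 72) = 5, so Qs = 5P + 28.
Before the subsidy: set 497 − 2P = 5P + 28 → P* = $67, Q* = 363.
With a per-unit subsidy paid to consumers, each effectively pays P − 35, so demand becomes Qd = 497 − 2(P − 35).
New equilibrium: consumers pay $42, suppliers receive $77, Q = 413. (Wedge: Pb − Ps = −35.)
ΔCS is the trapezoid between Q = 413 and Q = 363 of height $25: ½ · (363 + 413) · 25 = $9700.

Consumer surplus rises by $9700 thousand.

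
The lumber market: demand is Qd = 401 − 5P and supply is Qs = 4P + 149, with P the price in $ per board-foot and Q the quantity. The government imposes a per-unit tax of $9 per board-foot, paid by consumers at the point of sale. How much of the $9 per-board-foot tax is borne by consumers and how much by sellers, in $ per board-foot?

Without the tax, 401 − 5P = 4P + 149 gives 9P = 252, so P* = $28 and Q* = 261.
With the tax collected from consumers, demand (in seller-price terms) shifts: Qd = 401 − 5(P + 9).
New equilibrium: consumers pay $32, sellers receive $23, Q = 241. (Wedge: Pb − Ps = 9.)
Burden on consumers: $4; on sellers: $5. (They sum to $9.)

Consumers bear $4 per board-foot; sellers bear $5 per board-foot.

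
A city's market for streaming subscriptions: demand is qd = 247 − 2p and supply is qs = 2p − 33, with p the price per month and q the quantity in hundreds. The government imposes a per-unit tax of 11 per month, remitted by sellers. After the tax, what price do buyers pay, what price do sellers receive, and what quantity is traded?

Before the tax: set 247 − 2p = 2p − 33 → p* = 70, q* = 107.
With the tax collected from sellers, supply shifts: qs = 2(p − 11) − 33.
Solving gives q = 96 with buyers paying 75.5 and sellers receiving 64.5 (the 11 wedge).
The less price-elastic side of the market bears the larger share of a per-unit tax.

Buyers pay 75.5; sellers receive 64.5; quantity = 96.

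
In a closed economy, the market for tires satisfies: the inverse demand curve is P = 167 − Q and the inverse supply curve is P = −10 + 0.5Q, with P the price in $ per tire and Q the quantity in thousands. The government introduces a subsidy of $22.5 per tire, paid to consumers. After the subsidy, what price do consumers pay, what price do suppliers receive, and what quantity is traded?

Consumers pay $34; suppliers receive $56.5; quantity = 133.

Inverting to Q(P) form: Qd = 167 − P; Qs = 2P + 20.
Without the subsidy, 167 − P = 2P + 20 gives 3P = 147, so P* = $49 and Q* = 118.
With a per-unit subsidy paid to consumers, each effectively pays P − 22.5, so demand becomes Qd = 167 − (P − 22.5).
New equilibrium: consumers pay $34, suppliers receive $56.5, Q = 133. (Wedge: Pb − Ps = −22.5.)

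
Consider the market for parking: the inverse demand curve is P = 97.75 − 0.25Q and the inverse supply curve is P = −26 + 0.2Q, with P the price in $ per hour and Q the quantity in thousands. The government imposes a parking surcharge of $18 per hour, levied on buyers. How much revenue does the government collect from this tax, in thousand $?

Tax revenue = $4230 thousand.

Rewrite in direct form: Qd = 391 − 4P and Qs = 5P + 130.
Without the tax, 391 − 4P = 5P + 130 gives 9P = 261, so P* = $29 and Q* = 275.
With the tax collected from buyers, demand (in seller-price terms) shifts: Qd = 391 − 4(P + 18).
New equilibrium: buyers pay $39, sellers receive $21, Q = 235. (Wedge: Pb − Ps = 18.)
Revenue = t · Q = 18 · 235 = $4230.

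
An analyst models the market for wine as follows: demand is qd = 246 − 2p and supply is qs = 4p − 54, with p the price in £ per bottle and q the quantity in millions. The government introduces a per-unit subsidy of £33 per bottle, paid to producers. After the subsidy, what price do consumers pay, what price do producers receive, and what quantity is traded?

Before the subsidy: set 246 − 2p = 4p − 54 → p* = £50, q* = 146.
With a per-unit subsidy paid to producers, each receives p + 33 per unit sold, so supply becomes qs = 4(p + 33) − 54.
New equilibrium: consumers pay £28, producers receive £61, q = 190. (Wedge: pb − ps = −33.)

Consumers pay £28; producers receive £61; quantity = 190.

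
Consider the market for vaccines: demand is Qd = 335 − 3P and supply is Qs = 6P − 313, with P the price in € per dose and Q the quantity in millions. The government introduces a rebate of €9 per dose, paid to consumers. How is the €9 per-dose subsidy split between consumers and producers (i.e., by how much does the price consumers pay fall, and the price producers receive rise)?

Consumers gain €6 per dose; producers gain €3 per dose.

Before the subsidy: set 335 − 3P = 6P − 313 → P* = €72, Q* = 119.
With a per-unit subsidy paid to consumers, each effectively pays P − 9, so demand becomes Qd = 335 − 3(P − 9).
Solving gives Q = 137 with consumers paying €66 and producers receiving €75 (the €9 wedge).
Gain to consumers: €6; to producers: €3. (They sum to €9.)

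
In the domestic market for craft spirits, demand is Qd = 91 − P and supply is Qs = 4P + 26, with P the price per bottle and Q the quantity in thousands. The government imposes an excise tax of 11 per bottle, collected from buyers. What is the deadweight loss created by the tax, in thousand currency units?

Deadweight loss = 48.4 thousand.

Without the tax, 91 − P = 4P + 26 gives 5P = 65, so P* = 13 and Q* = 78.
With the tax collected from buyers, demand (in seller-price terms) shifts: Qd = 91 − (P + 11).
New equilibrium: buyers pay 21.8, producers receive 10.8, Q = 69.2. (Wedge: Pb − Ps = 11.)
Quantity falls by |ΔQ| = |78 − 69.2| = 8.8.
DWL = ½ · t · |ΔQ| = ½ · 11 · 8.8 = 48.4.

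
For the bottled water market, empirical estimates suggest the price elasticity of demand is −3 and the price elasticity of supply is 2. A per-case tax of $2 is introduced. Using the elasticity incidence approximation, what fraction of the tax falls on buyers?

Incidence ratio: buyers' share ≈ εs / (εs + |εd|) = 2 / (2 + 3) = 0.4.
Supply is the less elastic side, so buyers bear the smaller share.

Buyers' share ≈ 0.4.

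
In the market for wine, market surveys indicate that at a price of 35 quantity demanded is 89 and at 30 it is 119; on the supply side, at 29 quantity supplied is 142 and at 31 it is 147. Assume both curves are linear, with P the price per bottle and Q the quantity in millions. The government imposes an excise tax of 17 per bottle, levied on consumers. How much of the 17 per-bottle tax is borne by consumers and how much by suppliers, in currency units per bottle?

Demand slope: (119 − 89)/(30 − 35) = -6, so Qd = 299 − 6P.
Supply slope: (147 − 142)/(31 − 29) = 2.5, so Qs = 2.5P + 69.5.
Without the tax, 299 − 6P = 2.5P + 69.5 gives 8.5P = 229.5, so P* = 27 and Q* = 137.
With the tax collected from consumers, demand (in seller-price terms) shifts: Qd = 299 − 6(P + 17).
Solving gives Q = 107 with consumers paying 32 and suppliers receiving 15 (the 17 wedge).
Burden on consumers: 5; on suppliers: 12. (They sum to 17.)

Consumers bear 5 per bottle; suppliers bear 12 per bottle.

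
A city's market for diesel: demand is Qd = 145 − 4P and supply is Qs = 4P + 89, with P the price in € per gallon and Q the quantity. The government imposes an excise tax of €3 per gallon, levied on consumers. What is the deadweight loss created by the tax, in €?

Deadweight loss = €9.

Before the tax: set 145 − 4P = 4P + 89 → P* = €7, Q* = 117.
With the tax collected from consumers, demand (in seller-price terms) shifts: Qd = 145 − 4(P + 3).
Solving gives Q = 111 with consumers paying €8.5 and producers receiving €5.5 (the €3 wedge).
Quantity falls by |ΔQ| = |117 − 111| = 6.
DWL = ½ · t · |ΔQ| = ½ · 3 · 6 = €9.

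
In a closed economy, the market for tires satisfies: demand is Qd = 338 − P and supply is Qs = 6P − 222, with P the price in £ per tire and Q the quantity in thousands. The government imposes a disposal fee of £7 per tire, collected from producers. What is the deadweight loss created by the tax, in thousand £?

Without the tax, 338 − P = 6P − 222 gives 7P = 560, so P* = £80 and Q* = 258.
With the tax collected from producers, supply shifts: Qs = 6(P − 7) − 222.
New equilibrium: consumers pay £86, producers receive £79, Q = 252. (Wedge: Pb − Ps = 7.)
Quantity falls by |ΔQ| = |258 − 252| = 6.
DWL = ½ · t · |ΔQ| = ½ · 7 · 6 = £21.

Deadweight loss = £21 thousand.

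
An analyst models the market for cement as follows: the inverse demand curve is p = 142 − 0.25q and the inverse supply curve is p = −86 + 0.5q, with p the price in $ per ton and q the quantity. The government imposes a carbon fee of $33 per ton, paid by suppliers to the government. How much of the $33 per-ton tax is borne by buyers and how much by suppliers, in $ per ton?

Inverting to q(p) form: qd = 568 − 4p; qs = 2p + 172.
Without the tax, 568 − 4p = 2p + 172 gives 6p = 396, so p* = $66 and q* = 304.
With the tax collected from suppliers, supply shifts: qs = 2(p − 33) + 172.
New equilibrium: buyers pay $77, suppliers receive $44, q = 260. (Wedge: pb − ps = 33.)
Burden on buyers: $11; on suppliers: $22. (They sum to $33.)

Buyers bear $11 per ton; suppliers bear $22 per ton.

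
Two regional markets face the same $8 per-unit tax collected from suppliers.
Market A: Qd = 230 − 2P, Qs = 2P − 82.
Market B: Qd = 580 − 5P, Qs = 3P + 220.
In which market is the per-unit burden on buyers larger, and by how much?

Market A, by $1.

Market A: pre-tax P* = $78, Q* = 74; post-tax Q = 66; per-unit burden on buyers = $4.
Market B: pre-tax P* = $45, Q* = 355; post-tax Q = 340; per-unit burden on buyers = $3.
Difference: $4 vs $3 → market A is larger by $1.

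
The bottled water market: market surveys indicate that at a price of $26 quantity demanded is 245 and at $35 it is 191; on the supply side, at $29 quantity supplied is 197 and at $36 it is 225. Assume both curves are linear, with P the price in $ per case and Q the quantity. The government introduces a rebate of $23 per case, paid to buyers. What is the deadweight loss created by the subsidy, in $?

Demand slope: (191 − 245)/(35 − 26) = -6, so Qd = 401 − 6P.
Supply slope: (225 − 197)/(36 − 29) = 4, so Qs = 4P + 81.
Without the subsidy, 401 − 6P = 4P + 81 gives 10P = 320, so P* = $32 and Q* = 209.
With a per-unit subsidy paid to buyers, each effectively pays P − 23, so demand becomes Qd = 401 − 6(P − 23).
New equilibrium: buyers pay $22.8, sellers receive $45.8, Q = 264.2. (Wedge: Pb − Ps = −23.)
Quantity rises by |ΔQ| = |209 − 264.2| = 55.2.
DWL = ½ · t · |ΔQ| = ½ · 23 · 55.2 = $634.8.

Deadweight loss = $634.8.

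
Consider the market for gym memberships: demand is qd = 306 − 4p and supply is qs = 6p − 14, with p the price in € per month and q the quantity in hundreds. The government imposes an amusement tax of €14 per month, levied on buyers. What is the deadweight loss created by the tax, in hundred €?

Without the tax, 306 − 4p = 6p − 14 gives 10p = 320, so p* = €32 and q* = 178.
With the tax collected from buyers, demand (in seller-price terms) shifts: qd = 306 − 4(p + 14).
New equilibrium: buyers pay €40.4, sellers receive €26.4, q = 144.4. (Wedge: pb − ps = 14.)
Quantity falls by |ΔQ| = |178 − 144.4| = 33.6.
DWL = ½ · t · |ΔQ| = ½ · 14 · 33.6 = €235.2.

Deadweight loss = €235.2 hundred.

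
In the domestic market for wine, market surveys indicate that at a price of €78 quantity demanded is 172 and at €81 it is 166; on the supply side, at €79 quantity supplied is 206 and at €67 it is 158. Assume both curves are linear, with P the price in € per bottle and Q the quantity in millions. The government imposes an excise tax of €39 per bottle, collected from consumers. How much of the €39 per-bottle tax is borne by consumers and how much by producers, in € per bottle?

Consumers bear €26 per bottle; producers bear €13 per bottle.

Demand slope: (166 − 172)/(81 − 78) = -2, so Qd = 328 − 2P.
Supply slope: (158 − 206)/(67 − 79) = 4, so Qs = 4P − 110.
Without the tax, 328 − 2P = 4P − 110 gives 6P = 438, so P* = €73 and Q* = 182.
With the tax collected from consumers, demand (in seller-price terms) shifts: Qd = 328 − 2(P + 39).
Solving gives Q = 130 with consumers paying €99 and producers receiving €60 (the €39 wedge).
Burden on consumers: €26; on producers: €13. (They sum to €39.)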